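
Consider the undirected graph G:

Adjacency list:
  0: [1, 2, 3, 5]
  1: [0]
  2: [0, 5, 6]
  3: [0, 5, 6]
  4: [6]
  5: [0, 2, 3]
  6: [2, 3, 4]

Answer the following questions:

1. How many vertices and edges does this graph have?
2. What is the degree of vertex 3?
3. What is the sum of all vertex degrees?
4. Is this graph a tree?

Count: 7 vertices, 9 edges.
Vertex 3 has neighbors [0, 5, 6], degree = 3.
Handshaking lemma: 2 * 9 = 18.
A tree on 7 vertices has 6 edges. This graph has 9 edges (3 extra). Not a tree.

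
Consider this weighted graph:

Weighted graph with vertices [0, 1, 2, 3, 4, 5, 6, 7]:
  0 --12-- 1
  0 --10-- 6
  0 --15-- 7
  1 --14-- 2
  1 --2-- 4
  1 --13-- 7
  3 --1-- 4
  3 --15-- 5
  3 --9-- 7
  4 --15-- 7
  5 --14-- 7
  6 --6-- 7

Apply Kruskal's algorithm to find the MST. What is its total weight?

Applying Kruskal's algorithm (sort edges by weight, add if no cycle):
  Add (3,4) w=1
  Add (1,4) w=2
  Add (6,7) w=6
  Add (3,7) w=9
  Add (0,6) w=10
  Skip (0,1) w=12 (creates cycle)
  Skip (1,7) w=13 (creates cycle)
  Add (1,2) w=14
  Add (5,7) w=14
  Skip (0,7) w=15 (creates cycle)
  Skip (3,5) w=15 (creates cycle)
  Skip (4,7) w=15 (creates cycle)
MST weight = 56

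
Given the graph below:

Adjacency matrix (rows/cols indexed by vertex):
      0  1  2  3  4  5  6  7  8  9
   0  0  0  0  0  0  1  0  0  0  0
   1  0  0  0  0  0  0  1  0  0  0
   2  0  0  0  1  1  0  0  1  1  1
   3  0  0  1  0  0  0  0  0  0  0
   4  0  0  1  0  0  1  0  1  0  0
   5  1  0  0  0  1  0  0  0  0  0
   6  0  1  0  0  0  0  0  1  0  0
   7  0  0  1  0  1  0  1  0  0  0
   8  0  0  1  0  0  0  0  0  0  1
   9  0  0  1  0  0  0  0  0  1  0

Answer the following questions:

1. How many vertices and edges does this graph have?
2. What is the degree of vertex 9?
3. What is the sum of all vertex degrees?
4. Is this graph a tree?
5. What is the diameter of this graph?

Count: 10 vertices, 11 edges.
Vertex 9 has neighbors [2, 8], degree = 2.
Handshaking lemma: 2 * 11 = 22.
A tree on 10 vertices has 9 edges. This graph has 11 edges (2 extra). Not a tree.
Diameter (longest shortest path) = 5.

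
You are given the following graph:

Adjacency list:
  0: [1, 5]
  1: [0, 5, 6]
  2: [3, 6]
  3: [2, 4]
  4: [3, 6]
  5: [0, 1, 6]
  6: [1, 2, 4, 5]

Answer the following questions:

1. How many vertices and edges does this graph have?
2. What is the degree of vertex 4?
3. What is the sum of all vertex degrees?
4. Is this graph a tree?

Count: 7 vertices, 9 edges.
Vertex 4 has neighbors [3, 6], degree = 2.
Handshaking lemma: 2 * 9 = 18.
A tree on 7 vertices has 6 edges. This graph has 9 edges (3 extra). Not a tree.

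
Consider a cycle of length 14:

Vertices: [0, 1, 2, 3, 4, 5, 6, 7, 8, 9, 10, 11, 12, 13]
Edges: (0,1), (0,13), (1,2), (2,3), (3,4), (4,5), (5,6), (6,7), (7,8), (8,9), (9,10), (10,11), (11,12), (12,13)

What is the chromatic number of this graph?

This is an even cycle (C_14). Even cycles are bipartite.
Chromatic number = 2.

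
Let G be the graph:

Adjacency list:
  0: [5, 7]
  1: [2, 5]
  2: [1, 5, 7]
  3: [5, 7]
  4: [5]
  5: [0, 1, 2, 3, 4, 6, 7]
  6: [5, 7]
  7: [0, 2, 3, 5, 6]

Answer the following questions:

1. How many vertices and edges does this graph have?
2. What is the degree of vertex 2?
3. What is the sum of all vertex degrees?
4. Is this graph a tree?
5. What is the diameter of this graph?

Count: 8 vertices, 12 edges.
Vertex 2 has neighbors [1, 5, 7], degree = 3.
Handshaking lemma: 2 * 12 = 24.
A tree on 8 vertices has 7 edges. This graph has 12 edges (5 extra). Not a tree.
Diameter (longest shortest path) = 2.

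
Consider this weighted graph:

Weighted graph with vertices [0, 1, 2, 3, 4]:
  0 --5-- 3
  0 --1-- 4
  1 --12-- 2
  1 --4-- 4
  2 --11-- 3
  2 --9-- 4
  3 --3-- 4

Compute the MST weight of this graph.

Applying Kruskal's algorithm (sort edges by weight, add if no cycle):
  Add (0,4) w=1
  Add (3,4) w=3
  Add (1,4) w=4
  Skip (0,3) w=5 (creates cycle)
  Add (2,4) w=9
  Skip (2,3) w=11 (creates cycle)
  Skip (1,2) w=12 (creates cycle)
MST weight = 17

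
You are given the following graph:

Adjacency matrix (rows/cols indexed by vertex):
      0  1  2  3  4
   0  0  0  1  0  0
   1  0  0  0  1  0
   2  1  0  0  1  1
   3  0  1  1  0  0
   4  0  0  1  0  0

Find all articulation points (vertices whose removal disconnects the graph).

An articulation point is a vertex whose removal disconnects the graph.
Articulation points: [2, 3]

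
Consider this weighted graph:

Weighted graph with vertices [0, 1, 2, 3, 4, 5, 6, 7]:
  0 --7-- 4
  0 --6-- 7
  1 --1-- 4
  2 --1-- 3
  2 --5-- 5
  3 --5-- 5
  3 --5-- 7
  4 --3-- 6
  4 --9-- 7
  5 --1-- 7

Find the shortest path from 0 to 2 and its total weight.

Using Dijkstra's algorithm from vertex 0:
Shortest path: 0 -> 7 -> 3 -> 2
Total weight: 6 + 5 + 1 = 12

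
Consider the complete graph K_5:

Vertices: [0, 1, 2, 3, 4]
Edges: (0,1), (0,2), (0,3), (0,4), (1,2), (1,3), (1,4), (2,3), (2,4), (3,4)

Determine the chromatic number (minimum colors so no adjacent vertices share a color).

In K_5, every vertex is adjacent to every other vertex.
Each vertex needs a unique color.
Chromatic number = 5.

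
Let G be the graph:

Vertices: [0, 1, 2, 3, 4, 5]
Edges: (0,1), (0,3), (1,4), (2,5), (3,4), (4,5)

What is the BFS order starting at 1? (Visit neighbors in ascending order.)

BFS from vertex 1 (neighbors processed in ascending order):
Visit order: 1, 0, 4, 3, 5, 2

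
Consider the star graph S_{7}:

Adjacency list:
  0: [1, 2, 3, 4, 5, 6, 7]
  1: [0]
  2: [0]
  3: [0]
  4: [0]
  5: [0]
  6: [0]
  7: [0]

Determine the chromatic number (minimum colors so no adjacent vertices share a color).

S_{7} has one hub adjacent to 7 leaves; leaves are pairwise non-adjacent.
Color the hub 0 and every leaf 1.
Chromatic number = 2.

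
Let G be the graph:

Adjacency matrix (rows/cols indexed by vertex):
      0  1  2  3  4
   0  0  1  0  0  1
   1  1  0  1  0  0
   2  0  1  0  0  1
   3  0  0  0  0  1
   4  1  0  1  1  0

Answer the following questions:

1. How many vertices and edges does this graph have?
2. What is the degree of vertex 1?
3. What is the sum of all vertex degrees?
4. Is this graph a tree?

Count: 5 vertices, 5 edges.
Vertex 1 has neighbors [0, 2], degree = 2.
Handshaking lemma: 2 * 5 = 10.
A tree on 5 vertices has 4 edges. This graph has 5 edges (1 extra). Not a tree.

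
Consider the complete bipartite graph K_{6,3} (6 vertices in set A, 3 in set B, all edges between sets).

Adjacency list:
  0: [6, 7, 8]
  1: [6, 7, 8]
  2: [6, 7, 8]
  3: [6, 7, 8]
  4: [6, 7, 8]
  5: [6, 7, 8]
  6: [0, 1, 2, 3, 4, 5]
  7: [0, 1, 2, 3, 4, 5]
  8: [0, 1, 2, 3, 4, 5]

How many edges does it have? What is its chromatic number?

K_{6,3} has 6 * 3 = 18 edges.
Bipartite graphs have chromatic number 2 (color each partition differently).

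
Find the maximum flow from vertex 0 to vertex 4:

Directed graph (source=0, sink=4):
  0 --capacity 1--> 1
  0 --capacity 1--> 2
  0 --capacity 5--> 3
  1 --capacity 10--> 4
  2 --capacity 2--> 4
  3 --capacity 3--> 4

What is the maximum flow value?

Computing max flow:
  Flow on (0->1): 1/1
  Flow on (0->2): 1/1
  Flow on (0->3): 3/5
  Flow on (1->4): 1/10
  Flow on (2->4): 1/2
  Flow on (3->4): 3/3
Maximum flow = 5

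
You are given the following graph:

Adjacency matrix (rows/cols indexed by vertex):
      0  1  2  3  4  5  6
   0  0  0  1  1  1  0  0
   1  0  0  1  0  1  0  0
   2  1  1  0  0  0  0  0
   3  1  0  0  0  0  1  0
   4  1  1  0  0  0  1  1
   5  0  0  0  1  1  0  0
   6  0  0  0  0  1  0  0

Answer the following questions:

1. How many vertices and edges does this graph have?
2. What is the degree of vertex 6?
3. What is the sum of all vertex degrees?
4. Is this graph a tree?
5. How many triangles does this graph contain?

Count: 7 vertices, 8 edges.
Vertex 6 has neighbors [4], degree = 1.
Handshaking lemma: 2 * 8 = 16.
A tree on 7 vertices has 6 edges. This graph has 8 edges (2 extra). Not a tree.
Number of triangles = 0.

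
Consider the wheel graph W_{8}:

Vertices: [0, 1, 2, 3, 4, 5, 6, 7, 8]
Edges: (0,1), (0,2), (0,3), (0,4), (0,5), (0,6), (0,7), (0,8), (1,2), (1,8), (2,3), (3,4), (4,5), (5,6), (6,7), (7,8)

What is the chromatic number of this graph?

W_{8} = C_{8} plus a hub adjacent to every cycle vertex.
The outer cycle needs 2 colors (even cycle); the hub is adjacent to all of them so needs a fresh color.
Chromatic number = 2 + 1 = 3.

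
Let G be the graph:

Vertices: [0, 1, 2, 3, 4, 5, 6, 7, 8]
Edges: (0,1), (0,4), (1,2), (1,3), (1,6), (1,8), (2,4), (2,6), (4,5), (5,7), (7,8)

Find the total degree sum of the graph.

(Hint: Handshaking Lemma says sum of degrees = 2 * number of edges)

Count edges: 11 edges.
By Handshaking Lemma: sum of degrees = 2 * 11 = 22.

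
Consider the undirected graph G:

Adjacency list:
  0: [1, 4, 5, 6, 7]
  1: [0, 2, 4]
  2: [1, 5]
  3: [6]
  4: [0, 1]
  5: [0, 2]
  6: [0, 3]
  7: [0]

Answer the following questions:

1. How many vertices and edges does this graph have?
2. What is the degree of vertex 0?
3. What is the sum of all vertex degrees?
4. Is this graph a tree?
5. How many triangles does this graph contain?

Count: 8 vertices, 9 edges.
Vertex 0 has neighbors [1, 4, 5, 6, 7], degree = 5.
Handshaking lemma: 2 * 9 = 18.
A tree on 8 vertices has 7 edges. This graph has 9 edges (2 extra). Not a tree.
Number of triangles = 1.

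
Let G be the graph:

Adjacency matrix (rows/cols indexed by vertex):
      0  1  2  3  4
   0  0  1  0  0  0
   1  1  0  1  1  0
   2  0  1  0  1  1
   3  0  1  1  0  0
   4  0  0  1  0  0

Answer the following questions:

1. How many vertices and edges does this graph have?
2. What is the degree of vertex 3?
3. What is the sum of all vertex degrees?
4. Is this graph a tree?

Count: 5 vertices, 5 edges.
Vertex 3 has neighbors [1, 2], degree = 2.
Handshaking lemma: 2 * 5 = 10.
A tree on 5 vertices has 4 edges. This graph has 5 edges (1 extra). Not a tree.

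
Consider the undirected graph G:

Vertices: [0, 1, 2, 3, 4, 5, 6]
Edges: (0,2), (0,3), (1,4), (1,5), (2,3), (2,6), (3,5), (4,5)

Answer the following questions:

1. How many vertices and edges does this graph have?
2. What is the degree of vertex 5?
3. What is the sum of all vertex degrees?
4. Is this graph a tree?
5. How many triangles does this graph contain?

Count: 7 vertices, 8 edges.
Vertex 5 has neighbors [1, 3, 4], degree = 3.
Handshaking lemma: 2 * 8 = 16.
A tree on 7 vertices has 6 edges. This graph has 8 edges (2 extra). Not a tree.
Number of triangles = 2.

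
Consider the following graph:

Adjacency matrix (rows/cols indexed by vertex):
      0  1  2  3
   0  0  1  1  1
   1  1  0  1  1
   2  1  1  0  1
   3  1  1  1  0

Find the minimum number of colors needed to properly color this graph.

The graph has a maximum clique of size 4 (lower bound on chromatic number).
A valid 4-coloring: {0: 0, 1: 1, 2: 2, 3: 3}.
Chromatic number = 4.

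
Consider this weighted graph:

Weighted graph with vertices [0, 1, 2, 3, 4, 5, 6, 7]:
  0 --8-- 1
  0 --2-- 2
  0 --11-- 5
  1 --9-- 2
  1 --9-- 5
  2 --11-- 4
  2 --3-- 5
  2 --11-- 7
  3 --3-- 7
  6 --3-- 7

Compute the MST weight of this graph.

Applying Kruskal's algorithm (sort edges by weight, add if no cycle):
  Add (0,2) w=2
  Add (2,5) w=3
  Add (3,7) w=3
  Add (6,7) w=3
  Add (0,1) w=8
  Skip (1,2) w=9 (creates cycle)
  Skip (1,5) w=9 (creates cycle)
  Skip (0,5) w=11 (creates cycle)
  Add (2,7) w=11
  Add (2,4) w=11
MST weight = 41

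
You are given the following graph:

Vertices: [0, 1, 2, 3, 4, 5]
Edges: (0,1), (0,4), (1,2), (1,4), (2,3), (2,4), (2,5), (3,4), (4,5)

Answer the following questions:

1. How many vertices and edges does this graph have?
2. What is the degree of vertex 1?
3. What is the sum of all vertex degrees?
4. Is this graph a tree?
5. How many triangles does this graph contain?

Count: 6 vertices, 9 edges.
Vertex 1 has neighbors [0, 2, 4], degree = 3.
Handshaking lemma: 2 * 9 = 18.
A tree on 6 vertices has 5 edges. This graph has 9 edges (4 extra). Not a tree.
Number of triangles = 4.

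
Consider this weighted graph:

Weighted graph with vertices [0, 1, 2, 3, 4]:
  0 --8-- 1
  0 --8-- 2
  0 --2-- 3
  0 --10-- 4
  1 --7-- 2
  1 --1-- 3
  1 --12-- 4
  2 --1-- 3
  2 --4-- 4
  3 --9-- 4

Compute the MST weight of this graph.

Applying Kruskal's algorithm (sort edges by weight, add if no cycle):
  Add (1,3) w=1
  Add (2,3) w=1
  Add (0,3) w=2
  Add (2,4) w=4
  Skip (1,2) w=7 (creates cycle)
  Skip (0,1) w=8 (creates cycle)
  Skip (0,2) w=8 (creates cycle)
  Skip (3,4) w=9 (creates cycle)
  Skip (0,4) w=10 (creates cycle)
  Skip (1,4) w=12 (creates cycle)
MST weight = 8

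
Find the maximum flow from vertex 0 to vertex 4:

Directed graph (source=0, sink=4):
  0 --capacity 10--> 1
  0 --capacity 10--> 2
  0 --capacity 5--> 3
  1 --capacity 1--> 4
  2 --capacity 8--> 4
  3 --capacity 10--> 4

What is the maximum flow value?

Computing max flow:
  Flow on (0->1): 1/10
  Flow on (0->2): 8/10
  Flow on (0->3): 5/5
  Flow on (1->4): 1/1
  Flow on (2->4): 8/8
  Flow on (3->4): 5/10
Maximum flow = 14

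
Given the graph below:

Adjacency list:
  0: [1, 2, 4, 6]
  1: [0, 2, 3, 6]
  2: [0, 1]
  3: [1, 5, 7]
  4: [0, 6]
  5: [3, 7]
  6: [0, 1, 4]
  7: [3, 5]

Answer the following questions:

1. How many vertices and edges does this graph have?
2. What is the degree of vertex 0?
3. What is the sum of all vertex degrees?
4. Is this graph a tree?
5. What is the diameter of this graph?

Count: 8 vertices, 11 edges.
Vertex 0 has neighbors [1, 2, 4, 6], degree = 4.
Handshaking lemma: 2 * 11 = 22.
A tree on 8 vertices has 7 edges. This graph has 11 edges (4 extra). Not a tree.
Diameter (longest shortest path) = 4.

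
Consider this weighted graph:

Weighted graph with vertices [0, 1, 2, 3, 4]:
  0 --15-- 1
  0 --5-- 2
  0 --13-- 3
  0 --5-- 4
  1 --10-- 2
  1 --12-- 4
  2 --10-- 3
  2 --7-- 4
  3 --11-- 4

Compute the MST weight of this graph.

Applying Kruskal's algorithm (sort edges by weight, add if no cycle):
  Add (0,2) w=5
  Add (0,4) w=5
  Skip (2,4) w=7 (creates cycle)
  Add (1,2) w=10
  Add (2,3) w=10
  Skip (3,4) w=11 (creates cycle)
  Skip (1,4) w=12 (creates cycle)
  Skip (0,3) w=13 (creates cycle)
  Skip (0,1) w=15 (creates cycle)
MST weight = 30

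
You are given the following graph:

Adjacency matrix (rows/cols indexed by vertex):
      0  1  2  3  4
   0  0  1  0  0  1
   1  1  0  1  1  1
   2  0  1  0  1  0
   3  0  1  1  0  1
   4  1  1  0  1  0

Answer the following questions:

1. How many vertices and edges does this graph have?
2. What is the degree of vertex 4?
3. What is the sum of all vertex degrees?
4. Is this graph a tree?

Count: 5 vertices, 7 edges.
Vertex 4 has neighbors [0, 1, 3], degree = 3.
Handshaking lemma: 2 * 7 = 14.
A tree on 5 vertices has 4 edges. This graph has 7 edges (3 extra). Not a tree.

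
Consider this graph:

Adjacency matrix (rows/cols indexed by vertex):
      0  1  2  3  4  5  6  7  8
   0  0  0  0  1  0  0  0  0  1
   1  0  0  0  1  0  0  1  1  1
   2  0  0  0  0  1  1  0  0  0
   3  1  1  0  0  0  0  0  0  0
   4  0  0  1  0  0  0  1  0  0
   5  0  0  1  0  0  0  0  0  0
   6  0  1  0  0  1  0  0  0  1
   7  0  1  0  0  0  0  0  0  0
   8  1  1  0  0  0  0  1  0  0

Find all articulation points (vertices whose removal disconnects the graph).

An articulation point is a vertex whose removal disconnects the graph.
Articulation points: [1, 2, 4, 6]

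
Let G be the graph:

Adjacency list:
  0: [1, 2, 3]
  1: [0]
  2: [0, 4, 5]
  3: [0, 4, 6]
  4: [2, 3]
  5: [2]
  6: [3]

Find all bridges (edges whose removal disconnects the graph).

A bridge is an edge whose removal increases the number of connected components.
Bridges found: (0,1), (2,5), (3,6)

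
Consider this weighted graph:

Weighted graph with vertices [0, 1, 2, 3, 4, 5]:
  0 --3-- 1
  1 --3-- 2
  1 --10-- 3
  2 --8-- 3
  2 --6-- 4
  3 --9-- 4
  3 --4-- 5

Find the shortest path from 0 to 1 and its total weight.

Using Dijkstra's algorithm from vertex 0:
Shortest path: 0 -> 1
Total weight: 3 = 3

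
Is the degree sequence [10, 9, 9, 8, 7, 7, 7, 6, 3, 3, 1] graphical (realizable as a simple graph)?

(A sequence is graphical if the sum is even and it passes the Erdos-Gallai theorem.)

Sum of degrees = 70. Sum is even but fails Erdos-Gallai. The sequence is NOT graphical.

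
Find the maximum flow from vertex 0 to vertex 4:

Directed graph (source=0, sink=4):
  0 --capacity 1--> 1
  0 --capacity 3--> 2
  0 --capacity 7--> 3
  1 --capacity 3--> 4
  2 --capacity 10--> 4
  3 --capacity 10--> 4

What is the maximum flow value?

Computing max flow:
  Flow on (0->1): 1/1
  Flow on (0->2): 3/3
  Flow on (0->3): 7/7
  Flow on (1->4): 1/3
  Flow on (2->4): 3/10
  Flow on (3->4): 7/10
Maximum flow = 11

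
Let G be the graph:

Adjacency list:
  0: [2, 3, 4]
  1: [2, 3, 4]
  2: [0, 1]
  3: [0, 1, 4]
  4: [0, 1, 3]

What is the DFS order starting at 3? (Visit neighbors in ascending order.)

DFS from vertex 3 (neighbors processed in ascending order):
Visit order: 3, 0, 2, 1, 4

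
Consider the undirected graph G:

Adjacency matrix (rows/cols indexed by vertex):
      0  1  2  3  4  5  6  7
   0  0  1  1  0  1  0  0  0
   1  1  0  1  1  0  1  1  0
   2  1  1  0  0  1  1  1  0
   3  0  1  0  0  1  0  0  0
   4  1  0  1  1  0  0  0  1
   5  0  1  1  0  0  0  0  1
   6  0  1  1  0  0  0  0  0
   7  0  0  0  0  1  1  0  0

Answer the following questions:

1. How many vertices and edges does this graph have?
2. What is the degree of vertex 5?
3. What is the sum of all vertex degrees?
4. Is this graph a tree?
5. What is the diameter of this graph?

Count: 8 vertices, 13 edges.
Vertex 5 has neighbors [1, 2, 7], degree = 3.
Handshaking lemma: 2 * 13 = 26.
A tree on 8 vertices has 7 edges. This graph has 13 edges (6 extra). Not a tree.
Diameter (longest shortest path) = 3.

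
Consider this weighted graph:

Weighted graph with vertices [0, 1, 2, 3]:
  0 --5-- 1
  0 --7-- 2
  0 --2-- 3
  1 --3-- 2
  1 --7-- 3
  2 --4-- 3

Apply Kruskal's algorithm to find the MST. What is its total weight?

Applying Kruskal's algorithm (sort edges by weight, add if no cycle):
  Add (0,3) w=2
  Add (1,2) w=3
  Add (2,3) w=4
  Skip (0,1) w=5 (creates cycle)
  Skip (0,2) w=7 (creates cycle)
  Skip (1,3) w=7 (creates cycle)
MST weight = 9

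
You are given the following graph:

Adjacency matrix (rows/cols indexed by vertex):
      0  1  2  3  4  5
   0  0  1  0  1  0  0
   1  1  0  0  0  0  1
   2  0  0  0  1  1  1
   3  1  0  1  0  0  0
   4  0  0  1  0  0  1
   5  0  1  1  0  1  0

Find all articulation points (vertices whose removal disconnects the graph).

No articulation points. The graph is biconnected.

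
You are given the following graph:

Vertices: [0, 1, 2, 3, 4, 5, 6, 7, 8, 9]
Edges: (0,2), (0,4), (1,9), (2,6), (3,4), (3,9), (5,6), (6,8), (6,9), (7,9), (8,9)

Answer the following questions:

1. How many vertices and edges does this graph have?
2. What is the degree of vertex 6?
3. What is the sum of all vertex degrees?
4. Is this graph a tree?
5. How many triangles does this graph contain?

Count: 10 vertices, 11 edges.
Vertex 6 has neighbors [2, 5, 8, 9], degree = 4.
Handshaking lemma: 2 * 11 = 22.
A tree on 10 vertices has 9 edges. This graph has 11 edges (2 extra). Not a tree.
Number of triangles = 1.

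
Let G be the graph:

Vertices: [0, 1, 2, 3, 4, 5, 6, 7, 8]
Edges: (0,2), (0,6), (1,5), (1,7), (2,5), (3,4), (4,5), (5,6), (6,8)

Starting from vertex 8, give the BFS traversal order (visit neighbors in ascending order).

BFS from vertex 8 (neighbors processed in ascending order):
Visit order: 8, 6, 0, 5, 2, 1, 4, 7, 3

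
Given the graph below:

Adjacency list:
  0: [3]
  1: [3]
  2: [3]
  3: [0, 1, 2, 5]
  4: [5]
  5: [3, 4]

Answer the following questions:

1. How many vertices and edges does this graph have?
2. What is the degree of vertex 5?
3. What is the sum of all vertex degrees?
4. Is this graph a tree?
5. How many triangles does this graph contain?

Count: 6 vertices, 5 edges.
Vertex 5 has neighbors [3, 4], degree = 2.
Handshaking lemma: 2 * 5 = 10.
A graph is a tree iff it is connected and has exactly n-1 edges. This graph is connected (all 6 vertices in one component) and has 6-1 = 5 edges. It is a tree.
Number of triangles = 0.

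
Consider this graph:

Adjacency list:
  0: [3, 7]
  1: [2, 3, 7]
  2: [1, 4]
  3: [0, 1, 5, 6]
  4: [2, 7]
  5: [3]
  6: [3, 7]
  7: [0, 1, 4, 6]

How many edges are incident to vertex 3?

Vertex 3 has neighbors [0, 1, 5, 6], so deg(3) = 4.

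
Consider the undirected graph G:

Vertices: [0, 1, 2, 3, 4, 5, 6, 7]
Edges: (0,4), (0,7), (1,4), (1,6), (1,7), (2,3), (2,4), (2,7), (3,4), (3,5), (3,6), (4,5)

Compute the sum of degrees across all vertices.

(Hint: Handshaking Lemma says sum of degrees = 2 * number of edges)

Count edges: 12 edges.
By Handshaking Lemma: sum of degrees = 2 * 12 = 24.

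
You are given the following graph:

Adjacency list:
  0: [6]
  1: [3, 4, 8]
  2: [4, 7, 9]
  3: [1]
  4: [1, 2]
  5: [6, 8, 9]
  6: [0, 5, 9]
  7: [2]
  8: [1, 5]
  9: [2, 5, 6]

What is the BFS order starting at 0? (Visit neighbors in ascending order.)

BFS from vertex 0 (neighbors processed in ascending order):
Visit order: 0, 6, 5, 9, 8, 2, 1, 4, 7, 3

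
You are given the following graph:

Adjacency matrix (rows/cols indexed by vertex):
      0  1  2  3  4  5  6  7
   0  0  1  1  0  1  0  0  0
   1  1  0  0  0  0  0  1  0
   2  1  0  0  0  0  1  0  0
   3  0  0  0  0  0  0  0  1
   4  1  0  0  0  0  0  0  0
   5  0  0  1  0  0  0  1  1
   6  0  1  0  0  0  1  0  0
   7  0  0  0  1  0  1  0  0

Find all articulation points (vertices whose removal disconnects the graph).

An articulation point is a vertex whose removal disconnects the graph.
Articulation points: [0, 5, 7]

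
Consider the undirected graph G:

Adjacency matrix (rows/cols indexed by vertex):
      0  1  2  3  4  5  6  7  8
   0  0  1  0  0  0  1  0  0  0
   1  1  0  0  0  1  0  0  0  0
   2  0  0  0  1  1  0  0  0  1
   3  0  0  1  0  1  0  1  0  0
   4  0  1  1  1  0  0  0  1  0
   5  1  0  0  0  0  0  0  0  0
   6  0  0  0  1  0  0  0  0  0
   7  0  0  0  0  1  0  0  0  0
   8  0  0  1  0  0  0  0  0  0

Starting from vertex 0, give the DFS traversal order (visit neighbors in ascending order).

DFS from vertex 0 (neighbors processed in ascending order):
Visit order: 0, 1, 4, 2, 3, 6, 8, 7, 5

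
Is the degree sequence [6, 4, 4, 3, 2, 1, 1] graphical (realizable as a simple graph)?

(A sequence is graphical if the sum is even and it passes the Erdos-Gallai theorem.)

Sum of degrees = 21. Sum is odd, so the sequence is NOT graphical.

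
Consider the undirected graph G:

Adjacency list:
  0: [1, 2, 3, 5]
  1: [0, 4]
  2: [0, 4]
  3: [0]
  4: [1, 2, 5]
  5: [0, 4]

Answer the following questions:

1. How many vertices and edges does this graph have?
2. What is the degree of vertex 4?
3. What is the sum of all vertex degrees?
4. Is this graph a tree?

Count: 6 vertices, 7 edges.
Vertex 4 has neighbors [1, 2, 5], degree = 3.
Handshaking lemma: 2 * 7 = 14.
A tree on 6 vertices has 5 edges. This graph has 7 edges (2 extra). Not a tree.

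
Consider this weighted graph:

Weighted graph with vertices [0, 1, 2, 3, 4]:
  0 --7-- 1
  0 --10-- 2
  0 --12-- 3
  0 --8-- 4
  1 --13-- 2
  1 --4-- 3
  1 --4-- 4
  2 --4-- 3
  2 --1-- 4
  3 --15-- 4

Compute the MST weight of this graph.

Applying Kruskal's algorithm (sort edges by weight, add if no cycle):
  Add (2,4) w=1
  Add (1,4) w=4
  Add (1,3) w=4
  Skip (2,3) w=4 (creates cycle)
  Add (0,1) w=7
  Skip (0,4) w=8 (creates cycle)
  Skip (0,2) w=10 (creates cycle)
  Skip (0,3) w=12 (creates cycle)
  Skip (1,2) w=13 (creates cycle)
  Skip (3,4) w=15 (creates cycle)
MST weight = 16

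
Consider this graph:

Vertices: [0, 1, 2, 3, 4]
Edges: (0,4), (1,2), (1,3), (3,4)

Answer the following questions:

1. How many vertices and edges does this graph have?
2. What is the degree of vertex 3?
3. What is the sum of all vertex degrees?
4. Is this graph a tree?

Count: 5 vertices, 4 edges.
Vertex 3 has neighbors [1, 4], degree = 2.
Handshaking lemma: 2 * 4 = 8.
A graph is a tree iff it is connected and has exactly n-1 edges. This graph is connected (all 5 vertices in one component) and has 5-1 = 4 edges. It is a tree.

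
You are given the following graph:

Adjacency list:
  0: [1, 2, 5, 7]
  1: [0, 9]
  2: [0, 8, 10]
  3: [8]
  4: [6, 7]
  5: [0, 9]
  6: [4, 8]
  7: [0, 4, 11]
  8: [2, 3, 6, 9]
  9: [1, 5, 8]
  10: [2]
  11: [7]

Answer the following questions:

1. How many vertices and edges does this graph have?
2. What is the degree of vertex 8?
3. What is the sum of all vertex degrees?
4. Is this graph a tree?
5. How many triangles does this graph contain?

Count: 12 vertices, 14 edges.
Vertex 8 has neighbors [2, 3, 6, 9], degree = 4.
Handshaking lemma: 2 * 14 = 28.
A tree on 12 vertices has 11 edges. This graph has 14 edges (3 extra). Not a tree.
Number of triangles = 0.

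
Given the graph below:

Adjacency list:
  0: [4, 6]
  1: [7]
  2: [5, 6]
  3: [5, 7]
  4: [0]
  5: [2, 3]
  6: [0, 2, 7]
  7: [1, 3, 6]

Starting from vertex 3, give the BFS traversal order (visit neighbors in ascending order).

BFS from vertex 3 (neighbors processed in ascending order):
Visit order: 3, 5, 7, 2, 1, 6, 0, 4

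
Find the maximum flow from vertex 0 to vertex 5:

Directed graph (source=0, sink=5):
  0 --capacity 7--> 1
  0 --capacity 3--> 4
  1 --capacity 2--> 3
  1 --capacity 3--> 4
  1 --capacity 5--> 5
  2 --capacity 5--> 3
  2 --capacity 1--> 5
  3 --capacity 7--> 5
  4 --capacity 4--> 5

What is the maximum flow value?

Computing max flow:
  Flow on (0->1): 7/7
  Flow on (0->4): 3/3
  Flow on (1->3): 2/2
  Flow on (1->5): 5/5
  Flow on (3->5): 2/7
  Flow on (4->5): 3/4
Maximum flow = 10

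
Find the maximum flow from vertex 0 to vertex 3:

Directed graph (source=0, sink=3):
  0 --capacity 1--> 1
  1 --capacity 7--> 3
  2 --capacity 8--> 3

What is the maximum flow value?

Computing max flow:
  Flow on (0->1): 1/1
  Flow on (1->3): 1/7
Maximum flow = 1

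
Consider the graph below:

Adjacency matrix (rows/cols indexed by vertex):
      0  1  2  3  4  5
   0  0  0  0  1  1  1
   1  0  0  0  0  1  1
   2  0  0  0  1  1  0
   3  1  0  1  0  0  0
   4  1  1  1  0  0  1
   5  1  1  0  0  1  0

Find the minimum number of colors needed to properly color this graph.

The graph has a maximum clique of size 3 (lower bound on chromatic number).
A valid 3-coloring: {0: 1, 1: 1, 2: 1, 3: 0, 4: 0, 5: 2}.
Chromatic number = 3.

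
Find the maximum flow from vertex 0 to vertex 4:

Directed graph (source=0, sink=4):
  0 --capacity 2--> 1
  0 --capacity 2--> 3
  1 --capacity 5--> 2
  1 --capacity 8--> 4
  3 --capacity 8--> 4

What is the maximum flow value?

Computing max flow:
  Flow on (0->1): 2/2
  Flow on (0->3): 2/2
  Flow on (1->4): 2/8
  Flow on (3->4): 2/8
Maximum flow = 4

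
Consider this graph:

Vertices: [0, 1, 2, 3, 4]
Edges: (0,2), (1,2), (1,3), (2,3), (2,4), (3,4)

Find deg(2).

Vertex 2 has neighbors [0, 1, 3, 4], so deg(2) = 4.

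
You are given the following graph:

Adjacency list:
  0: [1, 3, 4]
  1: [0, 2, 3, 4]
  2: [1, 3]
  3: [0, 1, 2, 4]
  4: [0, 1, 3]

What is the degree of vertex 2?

Vertex 2 has neighbors [1, 3], so deg(2) = 2.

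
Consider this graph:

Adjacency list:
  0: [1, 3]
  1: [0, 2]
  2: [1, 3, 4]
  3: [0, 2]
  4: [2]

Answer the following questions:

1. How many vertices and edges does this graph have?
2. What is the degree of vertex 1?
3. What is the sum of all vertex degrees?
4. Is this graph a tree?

Count: 5 vertices, 5 edges.
Vertex 1 has neighbors [0, 2], degree = 2.
Handshaking lemma: 2 * 5 = 10.
A tree on 5 vertices has 4 edges. This graph has 5 edges (1 extra). Not a tree.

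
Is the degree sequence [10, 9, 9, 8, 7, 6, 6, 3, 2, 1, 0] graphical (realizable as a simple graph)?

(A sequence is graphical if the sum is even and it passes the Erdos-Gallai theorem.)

Sum of degrees = 61. Sum is odd, so the sequence is NOT graphical.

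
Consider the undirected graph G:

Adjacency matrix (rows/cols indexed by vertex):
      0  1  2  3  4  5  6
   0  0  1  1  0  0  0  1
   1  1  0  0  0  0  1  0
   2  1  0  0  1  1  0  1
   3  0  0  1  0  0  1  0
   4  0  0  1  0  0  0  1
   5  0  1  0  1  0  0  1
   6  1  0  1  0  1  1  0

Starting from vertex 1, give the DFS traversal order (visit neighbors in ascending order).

DFS from vertex 1 (neighbors processed in ascending order):
Visit order: 1, 0, 2, 3, 5, 6, 4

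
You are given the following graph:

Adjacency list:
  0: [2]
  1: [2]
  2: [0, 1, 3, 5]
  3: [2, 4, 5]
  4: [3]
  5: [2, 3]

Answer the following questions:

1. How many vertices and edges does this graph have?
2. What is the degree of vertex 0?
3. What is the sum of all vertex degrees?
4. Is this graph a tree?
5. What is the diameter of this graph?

Count: 6 vertices, 6 edges.
Vertex 0 has neighbors [2], degree = 1.
Handshaking lemma: 2 * 6 = 12.
A tree on 6 vertices has 5 edges. This graph has 6 edges (1 extra). Not a tree.
Diameter (longest shortest path) = 3.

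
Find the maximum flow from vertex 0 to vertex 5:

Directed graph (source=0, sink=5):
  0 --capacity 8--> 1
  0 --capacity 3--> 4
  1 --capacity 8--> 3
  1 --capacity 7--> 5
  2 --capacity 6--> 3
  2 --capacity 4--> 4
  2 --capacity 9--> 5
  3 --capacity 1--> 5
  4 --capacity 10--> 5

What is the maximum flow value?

Computing max flow:
  Flow on (0->1): 8/8
  Flow on (0->4): 3/3
  Flow on (1->3): 1/8
  Flow on (1->5): 7/7
  Flow on (3->5): 1/1
  Flow on (4->5): 3/10
Maximum flow = 11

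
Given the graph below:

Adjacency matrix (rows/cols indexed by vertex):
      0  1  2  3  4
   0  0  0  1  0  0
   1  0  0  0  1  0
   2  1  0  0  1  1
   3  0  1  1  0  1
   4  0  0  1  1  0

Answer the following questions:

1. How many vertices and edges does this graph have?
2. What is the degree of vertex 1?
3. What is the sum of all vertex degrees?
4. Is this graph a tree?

Count: 5 vertices, 5 edges.
Vertex 1 has neighbors [3], degree = 1.
Handshaking lemma: 2 * 5 = 10.
A tree on 5 vertices has 4 edges. This graph has 5 edges (1 extra). Not a tree.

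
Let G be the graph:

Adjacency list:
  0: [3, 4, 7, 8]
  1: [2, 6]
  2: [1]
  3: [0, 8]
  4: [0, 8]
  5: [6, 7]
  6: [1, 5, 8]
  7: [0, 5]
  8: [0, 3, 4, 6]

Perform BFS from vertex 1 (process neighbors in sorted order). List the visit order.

BFS from vertex 1 (neighbors processed in ascending order):
Visit order: 1, 2, 6, 5, 8, 7, 0, 3, 4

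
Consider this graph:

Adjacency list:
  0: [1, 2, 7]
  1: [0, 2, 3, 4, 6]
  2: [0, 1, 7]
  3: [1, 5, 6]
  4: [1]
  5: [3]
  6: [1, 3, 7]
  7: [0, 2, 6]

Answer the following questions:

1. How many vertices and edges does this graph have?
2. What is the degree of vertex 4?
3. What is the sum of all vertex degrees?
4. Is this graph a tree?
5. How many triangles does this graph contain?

Count: 8 vertices, 11 edges.
Vertex 4 has neighbors [1], degree = 1.
Handshaking lemma: 2 * 11 = 22.
A tree on 8 vertices has 7 edges. This graph has 11 edges (4 extra). Not a tree.
Number of triangles = 3.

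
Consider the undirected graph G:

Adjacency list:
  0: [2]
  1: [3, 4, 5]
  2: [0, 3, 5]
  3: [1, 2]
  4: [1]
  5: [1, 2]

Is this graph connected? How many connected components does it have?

Checking connectivity: the graph has 1 connected component(s).
All vertices are reachable from each other. The graph IS connected.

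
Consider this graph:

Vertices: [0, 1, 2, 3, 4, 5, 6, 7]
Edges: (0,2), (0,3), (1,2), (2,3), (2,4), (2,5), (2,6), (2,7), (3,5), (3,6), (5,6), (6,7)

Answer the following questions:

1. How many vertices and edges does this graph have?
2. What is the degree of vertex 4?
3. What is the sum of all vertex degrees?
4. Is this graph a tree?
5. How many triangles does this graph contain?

Count: 8 vertices, 12 edges.
Vertex 4 has neighbors [2], degree = 1.
Handshaking lemma: 2 * 12 = 24.
A tree on 8 vertices has 7 edges. This graph has 12 edges (5 extra). Not a tree.
Number of triangles = 6.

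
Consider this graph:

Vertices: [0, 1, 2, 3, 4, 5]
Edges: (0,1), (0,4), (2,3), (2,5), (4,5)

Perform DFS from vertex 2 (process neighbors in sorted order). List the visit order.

DFS from vertex 2 (neighbors processed in ascending order):
Visit order: 2, 3, 5, 4, 0, 1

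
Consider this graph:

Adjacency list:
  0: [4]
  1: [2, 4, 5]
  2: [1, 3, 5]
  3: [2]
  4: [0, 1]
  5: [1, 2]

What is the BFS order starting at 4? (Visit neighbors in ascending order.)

BFS from vertex 4 (neighbors processed in ascending order):
Visit order: 4, 0, 1, 2, 5, 3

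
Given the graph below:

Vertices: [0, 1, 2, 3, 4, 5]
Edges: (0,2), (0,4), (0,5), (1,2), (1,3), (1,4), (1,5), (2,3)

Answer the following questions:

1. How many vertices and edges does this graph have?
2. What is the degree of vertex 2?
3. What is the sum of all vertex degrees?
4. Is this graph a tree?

Count: 6 vertices, 8 edges.
Vertex 2 has neighbors [0, 1, 3], degree = 3.
Handshaking lemma: 2 * 8 = 16.
A tree on 6 vertices has 5 edges. This graph has 8 edges (3 extra). Not a tree.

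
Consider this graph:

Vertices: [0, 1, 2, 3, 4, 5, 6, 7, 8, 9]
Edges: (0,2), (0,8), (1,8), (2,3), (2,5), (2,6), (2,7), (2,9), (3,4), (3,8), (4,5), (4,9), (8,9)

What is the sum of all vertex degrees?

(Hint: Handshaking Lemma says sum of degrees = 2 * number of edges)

Count edges: 13 edges.
By Handshaking Lemma: sum of degrees = 2 * 13 = 26.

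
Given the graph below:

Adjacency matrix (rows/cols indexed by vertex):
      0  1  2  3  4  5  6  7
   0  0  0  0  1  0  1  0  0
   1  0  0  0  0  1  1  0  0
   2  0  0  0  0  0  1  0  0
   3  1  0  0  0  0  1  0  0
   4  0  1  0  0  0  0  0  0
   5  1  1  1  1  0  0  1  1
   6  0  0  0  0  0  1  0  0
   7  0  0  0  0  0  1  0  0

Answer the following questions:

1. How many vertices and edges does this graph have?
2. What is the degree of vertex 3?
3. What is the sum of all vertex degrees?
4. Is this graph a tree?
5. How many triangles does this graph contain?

Count: 8 vertices, 8 edges.
Vertex 3 has neighbors [0, 5], degree = 2.
Handshaking lemma: 2 * 8 = 16.
A tree on 8 vertices has 7 edges. This graph has 8 edges (1 extra). Not a tree.
Number of triangles = 1.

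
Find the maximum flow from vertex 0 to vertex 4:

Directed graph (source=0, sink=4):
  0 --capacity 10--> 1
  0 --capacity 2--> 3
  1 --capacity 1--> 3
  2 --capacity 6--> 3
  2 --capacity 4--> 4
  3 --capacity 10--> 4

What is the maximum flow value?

Computing max flow:
  Flow on (0->1): 1/10
  Flow on (0->3): 2/2
  Flow on (1->3): 1/1
  Flow on (3->4): 3/10
Maximum flow = 3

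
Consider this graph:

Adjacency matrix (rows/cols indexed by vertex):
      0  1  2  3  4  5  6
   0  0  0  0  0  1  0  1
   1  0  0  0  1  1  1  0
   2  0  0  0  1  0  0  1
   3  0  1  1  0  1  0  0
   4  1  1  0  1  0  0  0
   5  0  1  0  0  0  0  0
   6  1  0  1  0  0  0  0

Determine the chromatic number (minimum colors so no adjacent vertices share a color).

The graph has a maximum clique of size 3 (lower bound on chromatic number).
A valid 3-coloring: {0: 0, 1: 0, 2: 0, 3: 1, 4: 2, 5: 1, 6: 1}.
Chromatic number = 3.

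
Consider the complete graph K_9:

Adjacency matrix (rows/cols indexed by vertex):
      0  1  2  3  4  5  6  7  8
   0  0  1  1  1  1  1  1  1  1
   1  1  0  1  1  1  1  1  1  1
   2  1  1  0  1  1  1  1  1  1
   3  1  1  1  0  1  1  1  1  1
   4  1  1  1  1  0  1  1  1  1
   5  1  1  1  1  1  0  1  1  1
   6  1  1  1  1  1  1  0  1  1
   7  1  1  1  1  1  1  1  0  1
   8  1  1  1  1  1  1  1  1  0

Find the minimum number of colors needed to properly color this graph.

In K_9, every vertex is adjacent to every other vertex.
Each vertex needs a unique color.
Chromatic number = 9.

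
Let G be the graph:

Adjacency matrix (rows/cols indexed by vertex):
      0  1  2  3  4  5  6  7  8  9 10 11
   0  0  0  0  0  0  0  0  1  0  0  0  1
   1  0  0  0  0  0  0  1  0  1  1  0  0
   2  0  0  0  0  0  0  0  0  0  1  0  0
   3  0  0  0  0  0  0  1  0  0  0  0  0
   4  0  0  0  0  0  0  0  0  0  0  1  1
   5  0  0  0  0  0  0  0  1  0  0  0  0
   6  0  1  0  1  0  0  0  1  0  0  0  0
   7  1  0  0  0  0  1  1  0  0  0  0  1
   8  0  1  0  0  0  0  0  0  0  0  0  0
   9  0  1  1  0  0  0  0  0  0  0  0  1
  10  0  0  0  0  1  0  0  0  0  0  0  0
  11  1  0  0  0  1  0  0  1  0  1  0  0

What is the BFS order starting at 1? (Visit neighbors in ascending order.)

BFS from vertex 1 (neighbors processed in ascending order):
Visit order: 1, 6, 8, 9, 3, 7, 2, 11, 0, 5, 4, 10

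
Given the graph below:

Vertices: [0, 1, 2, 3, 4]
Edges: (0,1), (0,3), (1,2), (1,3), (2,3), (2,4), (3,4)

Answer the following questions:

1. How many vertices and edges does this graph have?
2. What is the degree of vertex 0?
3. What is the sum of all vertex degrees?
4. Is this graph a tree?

Count: 5 vertices, 7 edges.
Vertex 0 has neighbors [1, 3], degree = 2.
Handshaking lemma: 2 * 7 = 14.
A tree on 5 vertices has 4 edges. This graph has 7 edges (3 extra). Not a tree.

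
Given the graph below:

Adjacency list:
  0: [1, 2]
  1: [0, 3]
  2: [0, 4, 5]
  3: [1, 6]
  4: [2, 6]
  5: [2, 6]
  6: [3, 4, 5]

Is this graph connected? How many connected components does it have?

Checking connectivity: the graph has 1 connected component(s).
All vertices are reachable from each other. The graph IS connected.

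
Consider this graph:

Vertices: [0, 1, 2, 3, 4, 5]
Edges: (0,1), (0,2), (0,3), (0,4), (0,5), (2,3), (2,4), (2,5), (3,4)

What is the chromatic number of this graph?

The graph has a maximum clique of size 4 (lower bound on chromatic number).
A valid 4-coloring: {0: 0, 1: 1, 2: 1, 3: 2, 4: 3, 5: 2}.
Chromatic number = 4.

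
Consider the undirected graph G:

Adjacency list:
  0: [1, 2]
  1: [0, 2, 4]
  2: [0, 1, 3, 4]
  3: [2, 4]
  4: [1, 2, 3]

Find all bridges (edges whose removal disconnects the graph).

No bridges found. The graph is 2-edge-connected (no single edge removal disconnects it).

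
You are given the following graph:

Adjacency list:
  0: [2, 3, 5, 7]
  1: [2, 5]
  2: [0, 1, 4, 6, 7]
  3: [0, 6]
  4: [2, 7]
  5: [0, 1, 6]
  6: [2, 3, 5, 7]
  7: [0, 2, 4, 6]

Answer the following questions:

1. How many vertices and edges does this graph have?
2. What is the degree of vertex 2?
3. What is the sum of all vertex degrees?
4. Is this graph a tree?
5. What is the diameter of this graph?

Count: 8 vertices, 13 edges.
Vertex 2 has neighbors [0, 1, 4, 6, 7], degree = 5.
Handshaking lemma: 2 * 13 = 26.
A tree on 8 vertices has 7 edges. This graph has 13 edges (6 extra). Not a tree.
Diameter (longest shortest path) = 3.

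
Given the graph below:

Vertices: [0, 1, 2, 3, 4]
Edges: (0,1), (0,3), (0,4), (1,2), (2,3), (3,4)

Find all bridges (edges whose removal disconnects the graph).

No bridges found. The graph is 2-edge-connected (no single edge removal disconnects it).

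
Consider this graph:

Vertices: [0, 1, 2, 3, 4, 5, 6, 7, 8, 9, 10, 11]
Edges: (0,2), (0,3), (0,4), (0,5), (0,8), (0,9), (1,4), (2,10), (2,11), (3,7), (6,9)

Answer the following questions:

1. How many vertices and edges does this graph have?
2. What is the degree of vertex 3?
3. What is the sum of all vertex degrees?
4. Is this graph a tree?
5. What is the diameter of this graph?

Count: 12 vertices, 11 edges.
Vertex 3 has neighbors [0, 7], degree = 2.
Handshaking lemma: 2 * 11 = 22.
A graph is a tree iff it is connected and has exactly n-1 edges. This graph is connected (all 12 vertices in one component) and has 12-1 = 11 edges. It is a tree.
Diameter (longest shortest path) = 4.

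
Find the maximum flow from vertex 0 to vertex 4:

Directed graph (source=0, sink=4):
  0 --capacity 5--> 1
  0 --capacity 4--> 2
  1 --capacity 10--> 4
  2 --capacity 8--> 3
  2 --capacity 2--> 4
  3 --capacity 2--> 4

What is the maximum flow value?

Computing max flow:
  Flow on (0->1): 5/5
  Flow on (0->2): 4/4
  Flow on (1->4): 5/10
  Flow on (2->3): 2/8
  Flow on (2->4): 2/2
  Flow on (3->4): 2/2
Maximum flow = 9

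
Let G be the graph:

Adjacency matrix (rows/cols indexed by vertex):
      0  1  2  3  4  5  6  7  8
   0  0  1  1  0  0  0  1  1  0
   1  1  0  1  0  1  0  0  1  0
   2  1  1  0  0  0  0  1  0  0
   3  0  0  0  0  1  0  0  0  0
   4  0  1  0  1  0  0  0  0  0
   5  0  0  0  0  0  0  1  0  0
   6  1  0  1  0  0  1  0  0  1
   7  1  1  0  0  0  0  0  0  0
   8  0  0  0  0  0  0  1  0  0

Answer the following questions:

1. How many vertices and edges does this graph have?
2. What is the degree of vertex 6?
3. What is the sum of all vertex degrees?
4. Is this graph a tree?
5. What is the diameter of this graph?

Count: 9 vertices, 11 edges.
Vertex 6 has neighbors [0, 2, 5, 8], degree = 4.
Handshaking lemma: 2 * 11 = 22.
A tree on 9 vertices has 8 edges. This graph has 11 edges (3 extra). Not a tree.
Diameter (longest shortest path) = 5.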